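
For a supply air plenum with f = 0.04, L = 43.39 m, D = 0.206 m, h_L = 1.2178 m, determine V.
Formula: h_L = f \frac{L}{D} \frac{V^2}{2g}
Substituting knowns: 1.2178 = 0.04·(43.39/0.206)·V²/(2·9.81)
Solving for V: V = √(1.2178·2·9.81/(0.04·(43.39/0.206))) = 1.684 m/s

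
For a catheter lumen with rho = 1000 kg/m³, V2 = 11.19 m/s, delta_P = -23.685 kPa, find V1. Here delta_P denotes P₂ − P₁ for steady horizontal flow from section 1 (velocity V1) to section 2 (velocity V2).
Formula: \Delta P = \frac{1}{2} \rho (V_1^2 - V_2^2)
Substituting knowns: -23.685 = 0.5·1000·(V1² − 11.19²)/1000
Solving for V1: V1 = √(11.19² + 2·(-23.685·1000)/1000) = 8.823 m/s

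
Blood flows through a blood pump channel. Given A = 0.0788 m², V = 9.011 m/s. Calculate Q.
Formula: Q = A V
Q = 0.0788·9.011·1000 = 710.1 L/s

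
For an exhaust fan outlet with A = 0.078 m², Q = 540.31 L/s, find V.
Formula: Q = A V
Substituting knowns: 540.31 = 0.078·V·1000
Solving for V: V = (540.31/1000)/0.078 = 6.927 m/s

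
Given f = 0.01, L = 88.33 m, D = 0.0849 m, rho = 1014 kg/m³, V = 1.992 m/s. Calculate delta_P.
Formula: \Delta P = f \frac{L}{D} \frac{\rho V^2}{2}
delta_P = 0.01·(88.33/0.0849)·0.5·1014·1.992²/1000 = 20.93 kPa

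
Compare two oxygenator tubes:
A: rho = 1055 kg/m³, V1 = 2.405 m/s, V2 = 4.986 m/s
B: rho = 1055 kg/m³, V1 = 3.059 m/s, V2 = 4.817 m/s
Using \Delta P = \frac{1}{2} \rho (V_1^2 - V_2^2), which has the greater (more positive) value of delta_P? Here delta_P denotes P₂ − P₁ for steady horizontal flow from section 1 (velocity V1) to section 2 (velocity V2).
delta_P(A) = -10.06 kPa, delta_P(B) = -7.304 kPa. Answer: B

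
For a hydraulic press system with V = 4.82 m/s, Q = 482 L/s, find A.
Formula: Q = A V
Substituting knowns: 482 = A·4.82·1000
Solving for A: A = (482/1000)/4.82 = 0.1 m²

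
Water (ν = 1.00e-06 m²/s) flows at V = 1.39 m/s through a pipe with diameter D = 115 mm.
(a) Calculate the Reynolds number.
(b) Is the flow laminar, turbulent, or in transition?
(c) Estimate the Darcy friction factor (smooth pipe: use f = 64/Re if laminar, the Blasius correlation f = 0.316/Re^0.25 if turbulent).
(a) Re = V·D/ν = 1.39·0.115/1.00e-06 = 159850
(b) Flow regime: turbulent (Re > 4000)
(c) Friction factor: f = 0.316/Re^0.25 = 0.316/159850^0.25 = 0.0158 (Blasius is strictly valid for Re ≲ 1e5; used here as the smooth-pipe estimate the problem specifies)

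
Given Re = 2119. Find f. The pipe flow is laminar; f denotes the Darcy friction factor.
Formula: f = \frac{64}{Re}
f = 64/2119 = 0.0302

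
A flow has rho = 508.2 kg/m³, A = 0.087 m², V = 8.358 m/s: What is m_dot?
Formula: \dot{m} = \rho A V
m_dot = 508.2·0.087·8.358 = 369.5 kg/s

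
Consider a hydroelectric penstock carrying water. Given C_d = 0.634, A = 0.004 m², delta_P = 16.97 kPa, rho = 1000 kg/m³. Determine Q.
Formula: Q = C_d A \sqrt{\frac{2 \Delta P}{\rho}}
Q = 0.634·0.004·√(2·(16.97·1000)/1000)·1000 = 14.77 L/s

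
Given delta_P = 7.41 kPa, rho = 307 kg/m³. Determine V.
Formula: V = \sqrt{\frac{2 \Delta P}{\rho}}
V = √(2·(7.41·1000)/307) = 6.948 m/s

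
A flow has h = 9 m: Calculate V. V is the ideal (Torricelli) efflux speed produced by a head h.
Formula: V = \sqrt{2 g h}
V = √(2·9.81·9) = 13.29 m/s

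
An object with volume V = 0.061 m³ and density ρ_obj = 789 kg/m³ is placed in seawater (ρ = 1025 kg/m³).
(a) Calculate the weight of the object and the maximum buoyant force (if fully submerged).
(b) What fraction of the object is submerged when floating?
(a) W=rho_obj*g*V=789*9.81*0.061=472.1 N; F_B(max)=rho*g*V=1025*9.81*0.061=613.4 N
(b) Floating fraction=rho_obj/rho=789/1025=0.770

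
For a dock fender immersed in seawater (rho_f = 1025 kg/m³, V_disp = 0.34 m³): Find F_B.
Formula: F_B = \rho_f g V_{disp}
F_B = 1025·9.81·0.34 = 3419 N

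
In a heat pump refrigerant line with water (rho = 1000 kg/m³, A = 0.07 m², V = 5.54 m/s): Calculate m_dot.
Formula: \dot{m} = \rho A V
m_dot = 1000·0.07·5.54 = 387.8 kg/s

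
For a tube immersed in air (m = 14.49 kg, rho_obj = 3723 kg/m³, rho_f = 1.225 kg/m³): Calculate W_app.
Formula: W_{app} = mg\left(1 - \frac{\rho_f}{\rho_{obj}}\right)
W_app = 14.49·9.81·(1 − 1.225/3723) = 142.1 N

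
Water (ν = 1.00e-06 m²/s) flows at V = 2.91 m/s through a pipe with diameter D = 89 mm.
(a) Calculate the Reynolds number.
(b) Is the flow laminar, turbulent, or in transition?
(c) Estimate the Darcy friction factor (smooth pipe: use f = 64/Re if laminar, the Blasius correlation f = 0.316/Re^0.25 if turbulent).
(a) Re = V·D/ν = 2.91·0.089/1.00e-06 = 258990
(b) Flow regime: turbulent (Re > 4000)
(c) Friction factor: f = 0.316/Re^0.25 = 0.316/258990^0.25 = 0.01401 (Blasius is strictly valid for Re ≲ 1e5; used here as the smooth-pipe estimate the problem specifies)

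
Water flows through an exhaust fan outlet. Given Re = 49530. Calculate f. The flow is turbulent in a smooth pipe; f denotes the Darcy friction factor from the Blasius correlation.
Formula: f = \frac{0.316}{Re^{0.25}}
f = 0.316/49530^0.25 = 0.02118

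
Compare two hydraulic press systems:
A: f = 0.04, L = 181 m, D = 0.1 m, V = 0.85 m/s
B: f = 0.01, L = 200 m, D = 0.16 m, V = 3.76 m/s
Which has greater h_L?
h_L(A) = 2.666 m, h_L(B) = 9.007 m. Answer: B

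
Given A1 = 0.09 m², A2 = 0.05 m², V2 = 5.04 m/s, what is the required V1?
Formula: V_2 = \frac{A_1 V_1}{A_2}
Substituting knowns: 5.04 = 0.09·V1/0.05
Solving for V1: V1 = 5.04·0.05/0.09 = 2.8 m/s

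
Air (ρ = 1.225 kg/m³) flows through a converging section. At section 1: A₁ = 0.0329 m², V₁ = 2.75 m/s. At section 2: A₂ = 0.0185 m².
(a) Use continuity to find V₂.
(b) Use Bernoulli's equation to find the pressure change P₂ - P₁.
(a) Continuity: A₁V₁=A₂V₂ -> V₂=A₁V₁/A₂=0.0329*2.75/0.0185=4.89 m/s
(b) Bernoulli: P₂-P₁=0.5*rho*(V₁^2-V₂^2)/1000=0.5*1.225*(2.75^2-4.89^2)/1000=-0.01001 kPa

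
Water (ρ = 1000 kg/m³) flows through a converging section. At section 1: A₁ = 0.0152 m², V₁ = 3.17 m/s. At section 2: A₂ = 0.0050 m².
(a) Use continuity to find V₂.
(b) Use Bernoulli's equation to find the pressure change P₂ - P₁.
(a) Continuity: A₁V₁=A₂V₂ -> V₂=A₁V₁/A₂=0.0152*3.17/0.0050=9.64 m/s
(b) Bernoulli: P₂-P₁=0.5*rho*(V₁^2-V₂^2)/1000=0.5*1000*(3.17^2-9.64^2)/1000=-41.44 kPa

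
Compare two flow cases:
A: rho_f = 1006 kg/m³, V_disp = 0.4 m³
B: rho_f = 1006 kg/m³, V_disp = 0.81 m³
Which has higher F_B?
F_B(A) = 3948 N, F_B(B) = 7994 N. Answer: B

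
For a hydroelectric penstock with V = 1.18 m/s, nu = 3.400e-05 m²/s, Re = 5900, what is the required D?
Formula: Re = \frac{V D}{\nu}
Substituting knowns: 5900 = 1.18·D/3.400e-05
Solving for D: D = 5900·3.400e-05/1.18 = 0.17 m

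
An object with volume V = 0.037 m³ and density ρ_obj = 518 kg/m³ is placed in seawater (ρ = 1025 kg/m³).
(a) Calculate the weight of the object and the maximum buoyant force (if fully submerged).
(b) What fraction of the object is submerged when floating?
(a) W=rho_obj*g*V=518*9.81*0.037=188.0 N; F_B(max)=rho*g*V=1025*9.81*0.037=372.0 N
(b) Floating fraction=rho_obj/rho=518/1025=0.505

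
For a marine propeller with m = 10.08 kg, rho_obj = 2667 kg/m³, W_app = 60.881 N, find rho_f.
Formula: W_{app} = mg\left(1 - \frac{\rho_f}{\rho_{obj}}\right)
Substituting knowns: 60.881 = 10.08·9.81·(1 − rho_f/2667)
Solving for rho_f: rho_f = 2667·(1 − 60.881/(10.08·9.81)) = 1025 kg/m³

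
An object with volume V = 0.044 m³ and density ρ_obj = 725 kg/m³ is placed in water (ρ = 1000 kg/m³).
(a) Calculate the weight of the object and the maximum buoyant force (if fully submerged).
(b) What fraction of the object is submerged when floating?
(a) W=rho_obj*g*V=725*9.81*0.044=312.9 N; F_B(max)=rho*g*V=1000*9.81*0.044=431.6 N
(b) Floating fraction=rho_obj/rho=725/1000=0.725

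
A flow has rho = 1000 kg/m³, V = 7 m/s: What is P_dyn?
Formula: P_{dyn} = \frac{1}{2} \rho V^2
P_dyn = 0.5·1000·7²/1000 = 24.5 kPa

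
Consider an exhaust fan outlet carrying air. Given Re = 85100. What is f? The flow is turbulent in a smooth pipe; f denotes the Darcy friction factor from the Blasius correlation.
Formula: f = \frac{0.316}{Re^{0.25}}
f = 0.316/85100^0.25 = 0.0185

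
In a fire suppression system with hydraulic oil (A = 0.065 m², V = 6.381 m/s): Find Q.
Formula: Q = A V
Q = 0.065·6.381·1000 = 414.8 L/s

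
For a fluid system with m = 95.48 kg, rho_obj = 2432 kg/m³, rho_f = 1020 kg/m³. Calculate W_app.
Formula: W_{app} = mg\left(1 - \frac{\rho_f}{\rho_{obj}}\right)
W_app = 95.48·9.81·(1 − 1020/2432) = 543.8 N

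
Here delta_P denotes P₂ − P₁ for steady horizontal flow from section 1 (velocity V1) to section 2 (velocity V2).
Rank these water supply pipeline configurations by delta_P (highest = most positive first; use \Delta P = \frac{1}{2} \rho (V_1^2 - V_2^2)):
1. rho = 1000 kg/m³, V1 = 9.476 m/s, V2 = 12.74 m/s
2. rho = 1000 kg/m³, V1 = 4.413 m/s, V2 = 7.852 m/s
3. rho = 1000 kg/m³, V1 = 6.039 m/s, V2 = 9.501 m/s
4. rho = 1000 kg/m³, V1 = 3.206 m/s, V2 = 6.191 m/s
Case 1: delta_P = -36.26 kPa
Case 2: delta_P = -21.09 kPa
Case 3: delta_P = -26.9 kPa
Case 4: delta_P = -14.03 kPa
Ranking (highest first): 4, 2, 3, 1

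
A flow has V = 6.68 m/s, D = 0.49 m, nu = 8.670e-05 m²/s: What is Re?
Formula: Re = \frac{V D}{\nu}
Re = 6.68·0.49/8.670e-05 = 37753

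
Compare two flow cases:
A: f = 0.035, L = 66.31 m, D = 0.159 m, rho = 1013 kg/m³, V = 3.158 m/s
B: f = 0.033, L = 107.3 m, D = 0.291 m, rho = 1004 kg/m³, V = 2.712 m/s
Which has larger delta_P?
delta_P(A) = 73.73 kPa, delta_P(B) = 44.93 kPa. Answer: A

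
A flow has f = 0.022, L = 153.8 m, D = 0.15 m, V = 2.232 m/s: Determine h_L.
Formula: h_L = f \frac{L}{D} \frac{V^2}{2g}
h_L = 0.022·(153.8/0.15)·2.232²/(2·9.81) = 5.728 m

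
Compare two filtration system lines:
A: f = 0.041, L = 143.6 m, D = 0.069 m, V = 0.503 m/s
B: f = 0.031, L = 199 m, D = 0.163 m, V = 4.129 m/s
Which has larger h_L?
h_L(A) = 1.1 m, h_L(B) = 32.89 m. Answer: B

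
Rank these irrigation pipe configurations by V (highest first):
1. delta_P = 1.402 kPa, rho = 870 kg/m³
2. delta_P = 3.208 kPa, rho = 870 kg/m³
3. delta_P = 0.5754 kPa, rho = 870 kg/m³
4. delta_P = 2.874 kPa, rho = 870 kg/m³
Case 1: V = 1.795 m/s
Case 2: V = 2.716 m/s
Case 3: V = 1.15 m/s
Case 4: V = 2.57 m/s
Ranking (highest first): 2, 4, 1, 3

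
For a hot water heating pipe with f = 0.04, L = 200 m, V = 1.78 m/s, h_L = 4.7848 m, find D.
Formula: h_L = f \frac{L}{D} \frac{V^2}{2g}
Substituting knowns: 4.7848 = 0.04·(200/D)·1.78²/(2·9.81)
Solving for D: D = 0.04·200·1.78²/(2·9.81·4.7848) = 0.27 m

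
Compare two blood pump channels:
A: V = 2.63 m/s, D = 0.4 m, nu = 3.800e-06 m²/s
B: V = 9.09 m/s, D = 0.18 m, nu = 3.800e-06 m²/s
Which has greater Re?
Re(A) = 276842, Re(B) = 430579. Answer: B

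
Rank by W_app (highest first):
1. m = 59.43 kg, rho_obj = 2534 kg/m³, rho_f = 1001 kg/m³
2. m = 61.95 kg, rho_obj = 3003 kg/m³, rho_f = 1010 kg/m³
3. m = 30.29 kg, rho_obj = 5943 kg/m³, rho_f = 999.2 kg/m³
Case 1: W_app = 352.7 N
Case 2: W_app = 403.3 N
Case 3: W_app = 247.2 N
Ranking (highest first): 2, 1, 3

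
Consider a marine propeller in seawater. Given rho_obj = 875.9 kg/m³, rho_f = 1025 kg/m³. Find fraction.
Formula: f_{sub} = \frac{\rho_{obj}}{\rho_f}
fraction = 875.9/1025 = 0.8545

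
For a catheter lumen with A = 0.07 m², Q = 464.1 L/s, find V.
Formula: Q = A V
Substituting knowns: 464.1 = 0.07·V·1000
Solving for V: V = (464.1/1000)/0.07 = 6.63 m/s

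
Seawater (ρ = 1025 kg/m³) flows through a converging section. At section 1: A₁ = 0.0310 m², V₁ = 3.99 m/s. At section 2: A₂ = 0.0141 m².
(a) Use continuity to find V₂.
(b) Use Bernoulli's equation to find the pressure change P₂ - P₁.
(a) Continuity: A₁V₁=A₂V₂ -> V₂=A₁V₁/A₂=0.0310*3.99/0.0141=8.77 m/s
(b) Bernoulli: P₂-P₁=0.5*rho*(V₁^2-V₂^2)/1000=0.5*1025*(3.99^2-8.77^2)/1000=-31.26 kPa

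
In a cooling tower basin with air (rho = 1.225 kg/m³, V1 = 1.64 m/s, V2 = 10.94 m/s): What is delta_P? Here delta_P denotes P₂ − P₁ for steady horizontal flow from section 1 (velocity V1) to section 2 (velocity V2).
Formula: \Delta P = \frac{1}{2} \rho (V_1^2 - V_2^2)
delta_P = 0.5·1.225·(1.64² − 10.94²)/1000 = -0.07166 kPa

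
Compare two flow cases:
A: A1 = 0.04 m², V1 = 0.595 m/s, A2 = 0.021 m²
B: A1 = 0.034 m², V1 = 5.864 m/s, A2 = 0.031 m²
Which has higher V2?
V2(A) = 1.133 m/s, V2(B) = 6.431 m/s. Answer: B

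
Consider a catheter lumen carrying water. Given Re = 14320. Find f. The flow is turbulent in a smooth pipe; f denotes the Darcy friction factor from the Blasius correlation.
Formula: f = \frac{0.316}{Re^{0.25}}
f = 0.316/14320^0.25 = 0.02889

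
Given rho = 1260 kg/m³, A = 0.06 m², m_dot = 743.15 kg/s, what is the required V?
Formula: \dot{m} = \rho A V
Substituting knowns: 743.15 = 1260·0.06·V
Solving for V: V = 743.15/(1260·0.06) = 9.83 m/s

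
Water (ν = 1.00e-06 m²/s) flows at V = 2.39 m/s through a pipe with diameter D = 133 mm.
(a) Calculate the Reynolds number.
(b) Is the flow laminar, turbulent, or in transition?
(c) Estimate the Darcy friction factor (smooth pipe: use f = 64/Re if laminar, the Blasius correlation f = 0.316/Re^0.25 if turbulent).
(a) Re = V·D/ν = 2.39·0.133/1.00e-06 = 317870
(b) Flow regime: turbulent (Re > 4000)
(c) Friction factor: f = 0.316/Re^0.25 = 0.316/317870^0.25 = 0.01331 (Blasius is strictly valid for Re ≲ 1e5; used here as the smooth-pipe estimate the problem specifies)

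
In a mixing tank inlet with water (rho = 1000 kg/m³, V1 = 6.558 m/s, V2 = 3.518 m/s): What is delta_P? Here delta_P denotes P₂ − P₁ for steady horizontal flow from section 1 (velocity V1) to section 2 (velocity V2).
Formula: \Delta P = \frac{1}{2} \rho (V_1^2 - V_2^2)
delta_P = 0.5·1000·(6.558² − 3.518²)/1000 = 15.32 kPa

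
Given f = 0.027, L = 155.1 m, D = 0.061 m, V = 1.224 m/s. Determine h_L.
Formula: h_L = f \frac{L}{D} \frac{V^2}{2g}
h_L = 0.027·(155.1/0.061)·1.224²/(2·9.81) = 5.242 m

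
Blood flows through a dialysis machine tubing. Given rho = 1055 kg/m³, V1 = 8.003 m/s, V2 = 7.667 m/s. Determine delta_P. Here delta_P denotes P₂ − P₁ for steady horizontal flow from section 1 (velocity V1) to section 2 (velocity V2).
Formula: \Delta P = \frac{1}{2} \rho (V_1^2 - V_2^2)
delta_P = 0.5·1055·(8.003² − 7.667²)/1000 = 2.777 kPa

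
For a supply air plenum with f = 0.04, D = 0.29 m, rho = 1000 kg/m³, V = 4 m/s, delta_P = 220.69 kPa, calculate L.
Formula: \Delta P = f \frac{L}{D} \frac{\rho V^2}{2}
Substituting knowns: 220.69 = 0.04·(L/0.29)·0.5·1000·4²/1000
Solving for L: L = (220.69·1000)·0.29/(0.04·0.5·1000·4²) = 200 m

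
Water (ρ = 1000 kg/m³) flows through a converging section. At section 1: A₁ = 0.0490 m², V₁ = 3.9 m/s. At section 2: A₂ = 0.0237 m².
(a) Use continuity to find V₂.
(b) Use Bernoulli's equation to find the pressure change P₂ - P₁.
(a) Continuity: A₁V₁=A₂V₂ -> V₂=A₁V₁/A₂=0.0490*3.9/0.0237=8.06 m/s
(b) Bernoulli: P₂-P₁=0.5*rho*(V₁^2-V₂^2)/1000=0.5*1000*(3.9^2-8.06^2)/1000=-24.88 kPa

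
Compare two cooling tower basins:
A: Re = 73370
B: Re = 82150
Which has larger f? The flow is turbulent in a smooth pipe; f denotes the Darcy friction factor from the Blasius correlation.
f(A) = 0.0192, f(B) = 0.01867. Answer: A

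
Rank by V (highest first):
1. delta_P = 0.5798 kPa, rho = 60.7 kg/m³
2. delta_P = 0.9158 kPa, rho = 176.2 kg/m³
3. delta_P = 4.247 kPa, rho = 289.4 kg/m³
Case 1: V = 4.371 m/s
Case 2: V = 3.224 m/s
Case 3: V = 5.418 m/s
Ranking (highest first): 3, 1, 2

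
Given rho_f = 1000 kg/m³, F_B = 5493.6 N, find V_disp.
Formula: F_B = \rho_f g V_{disp}
Substituting knowns: 5493.6 = 1000·9.81·V_disp
Solving for V_disp: V_disp = 5493.6/(1000·9.81) = 0.56 m³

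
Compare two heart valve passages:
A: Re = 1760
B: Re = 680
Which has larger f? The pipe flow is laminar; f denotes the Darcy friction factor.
f(A) = 0.03636, f(B) = 0.09412. Answer: B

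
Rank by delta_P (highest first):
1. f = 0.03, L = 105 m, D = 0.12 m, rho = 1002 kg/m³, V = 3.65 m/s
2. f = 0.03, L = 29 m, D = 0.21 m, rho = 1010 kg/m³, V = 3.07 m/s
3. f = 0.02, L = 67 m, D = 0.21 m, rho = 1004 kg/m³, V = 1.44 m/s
Case 1: delta_P = 175.2 kPa
Case 2: delta_P = 19.72 kPa
Case 3: delta_P = 6.642 kPa
Ranking (highest first): 1, 2, 3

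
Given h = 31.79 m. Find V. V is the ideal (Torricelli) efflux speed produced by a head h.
Formula: V = \sqrt{2 g h}
V = √(2·9.81·31.79) = 24.97 m/s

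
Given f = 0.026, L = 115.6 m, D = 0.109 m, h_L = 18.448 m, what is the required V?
Formula: h_L = f \frac{L}{D} \frac{V^2}{2g}
Substituting knowns: 18.448 = 0.026·(115.6/0.109)·V²/(2·9.81)
Solving for V: V = √(18.448·2·9.81/(0.026·(115.6/0.109))) = 3.623 m/s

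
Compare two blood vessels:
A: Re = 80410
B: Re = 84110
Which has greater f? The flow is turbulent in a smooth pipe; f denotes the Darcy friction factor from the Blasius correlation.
f(A) = 0.01877, f(B) = 0.01856. Answer: A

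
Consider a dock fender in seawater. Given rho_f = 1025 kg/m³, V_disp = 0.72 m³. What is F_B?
Formula: F_B = \rho_f g V_{disp}
F_B = 1025·9.81·0.72 = 7240 N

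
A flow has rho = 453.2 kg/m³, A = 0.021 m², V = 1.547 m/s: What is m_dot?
Formula: \dot{m} = \rho A V
m_dot = 453.2·0.021·1.547 = 14.72 kg/s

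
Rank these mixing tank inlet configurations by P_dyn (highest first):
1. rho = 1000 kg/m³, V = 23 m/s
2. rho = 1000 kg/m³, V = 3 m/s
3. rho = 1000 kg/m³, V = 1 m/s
Case 1: P_dyn = 264.5 kPa
Case 2: P_dyn = 4.5 kPa
Case 3: P_dyn = 0.5 kPa
Ranking (highest first): 1, 2, 3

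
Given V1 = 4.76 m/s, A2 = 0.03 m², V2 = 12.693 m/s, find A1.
Formula: V_2 = \frac{A_1 V_1}{A_2}
Substituting knowns: 12.693 = A1·4.76/0.03
Solving for A1: A1 = 12.693·0.03/4.76 = 0.08 m²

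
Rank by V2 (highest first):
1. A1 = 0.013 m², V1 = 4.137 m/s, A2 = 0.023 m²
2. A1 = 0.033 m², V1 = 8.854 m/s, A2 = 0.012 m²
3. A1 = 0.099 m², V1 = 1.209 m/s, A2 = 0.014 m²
Case 1: V2 = 2.338 m/s
Case 2: V2 = 24.35 m/s
Case 3: V2 = 8.549 m/s
Ranking (highest first): 2, 3, 1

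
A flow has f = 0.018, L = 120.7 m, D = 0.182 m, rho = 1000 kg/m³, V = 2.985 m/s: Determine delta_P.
Formula: \Delta P = f \frac{L}{D} \frac{\rho V^2}{2}
delta_P = 0.018·(120.7/0.182)·0.5·1000·2.985²/1000 = 53.18 kPa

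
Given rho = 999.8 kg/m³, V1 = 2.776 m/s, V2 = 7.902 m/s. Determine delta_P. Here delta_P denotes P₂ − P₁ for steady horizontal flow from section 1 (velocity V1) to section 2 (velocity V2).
Formula: \Delta P = \frac{1}{2} \rho (V_1^2 - V_2^2)
delta_P = 0.5·999.8·(2.776² − 7.902²)/1000 = -27.36 kPa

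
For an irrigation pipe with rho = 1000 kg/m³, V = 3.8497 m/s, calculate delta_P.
Formula: V = \sqrt{\frac{2 \Delta P}{\rho}}
Substituting knowns: 3.8497 = √(2·(delta_P·1000)/1000)
Solving for delta_P: delta_P = 3.8497²·1000/2/1000 = 7.41 kPa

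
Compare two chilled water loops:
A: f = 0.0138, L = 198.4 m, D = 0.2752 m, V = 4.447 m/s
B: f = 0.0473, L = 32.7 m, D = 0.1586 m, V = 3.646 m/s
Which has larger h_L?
h_L(A) = 10.03 m, h_L(B) = 6.608 m. Answer: A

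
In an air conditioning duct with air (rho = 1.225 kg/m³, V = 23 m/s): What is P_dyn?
Formula: P_{dyn} = \frac{1}{2} \rho V^2
P_dyn = 0.5·1.225·23²/1000 = 0.324 kPa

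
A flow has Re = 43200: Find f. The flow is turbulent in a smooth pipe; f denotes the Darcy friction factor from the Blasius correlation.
Formula: f = \frac{0.316}{Re^{0.25}}
f = 0.316/43200^0.25 = 0.02192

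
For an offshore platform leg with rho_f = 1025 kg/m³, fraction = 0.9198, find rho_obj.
Formula: f_{sub} = \frac{\rho_{obj}}{\rho_f}
Substituting knowns: 0.9198 = rho_obj/1025
Solving for rho_obj: rho_obj = 0.9198·1025 = 942.8 kg/m³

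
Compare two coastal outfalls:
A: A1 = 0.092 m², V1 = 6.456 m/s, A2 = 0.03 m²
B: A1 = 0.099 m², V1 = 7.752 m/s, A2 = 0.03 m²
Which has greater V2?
V2(A) = 19.8 m/s, V2(B) = 25.58 m/s. Answer: B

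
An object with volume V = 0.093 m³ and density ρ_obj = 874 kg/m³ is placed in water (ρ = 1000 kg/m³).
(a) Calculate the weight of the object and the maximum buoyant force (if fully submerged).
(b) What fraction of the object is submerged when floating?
(a) W=rho_obj*g*V=874*9.81*0.093=797.4 N; F_B(max)=rho*g*V=1000*9.81*0.093=912.3 N
(b) Floating fraction=rho_obj/rho=874/1000=0.874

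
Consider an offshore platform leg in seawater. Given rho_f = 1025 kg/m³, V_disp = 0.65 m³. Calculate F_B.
Formula: F_B = \rho_f g V_{disp}
F_B = 1025·9.81·0.65 = 6536 N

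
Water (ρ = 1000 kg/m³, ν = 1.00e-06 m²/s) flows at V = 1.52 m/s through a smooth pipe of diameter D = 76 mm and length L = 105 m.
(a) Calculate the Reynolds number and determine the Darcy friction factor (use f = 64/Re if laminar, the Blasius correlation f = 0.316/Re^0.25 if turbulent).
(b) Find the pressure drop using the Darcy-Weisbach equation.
(a) Re = V·D/ν = 1.52·0.076/1.00e-06 = 115520 → turbulent (Re > 4000); f = 0.316/Re^0.25 = 0.316/115520^0.25 = 0.01714 (Blasius is strictly valid for Re ≲ 1e5; used here as the smooth-pipe estimate the problem specifies)
(b) Darcy-Weisbach: ΔP = f·(L/D)·½ρV²/1000 = 0.01714·(105/0.076)·½·1000·1.52²/1000 = 27.36 kPa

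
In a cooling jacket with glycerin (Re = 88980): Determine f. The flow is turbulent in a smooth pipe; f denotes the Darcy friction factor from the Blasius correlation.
Formula: f = \frac{0.316}{Re^{0.25}}
f = 0.316/88980^0.25 = 0.0183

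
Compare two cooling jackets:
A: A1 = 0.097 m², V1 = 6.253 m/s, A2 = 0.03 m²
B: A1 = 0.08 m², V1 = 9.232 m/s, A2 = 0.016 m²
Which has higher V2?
V2(A) = 20.22 m/s, V2(B) = 46.16 m/s. Answer: B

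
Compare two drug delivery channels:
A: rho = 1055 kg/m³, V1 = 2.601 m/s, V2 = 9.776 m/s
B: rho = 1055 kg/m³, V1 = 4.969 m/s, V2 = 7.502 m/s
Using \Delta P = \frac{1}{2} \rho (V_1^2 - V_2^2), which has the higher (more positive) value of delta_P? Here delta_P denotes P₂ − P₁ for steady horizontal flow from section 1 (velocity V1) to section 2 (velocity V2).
delta_P(A) = -46.84 kPa, delta_P(B) = -16.66 kPa. Answer: B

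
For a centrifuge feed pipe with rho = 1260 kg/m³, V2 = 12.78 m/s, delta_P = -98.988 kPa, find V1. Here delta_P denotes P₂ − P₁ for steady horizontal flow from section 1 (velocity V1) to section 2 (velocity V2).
Formula: \Delta P = \frac{1}{2} \rho (V_1^2 - V_2^2)
Substituting knowns: -98.988 = 0.5·1260·(V1² − 12.78²)/1000
Solving for V1: V1 = √(12.78² + 2·(-98.988·1000)/1260) = 2.491 m/s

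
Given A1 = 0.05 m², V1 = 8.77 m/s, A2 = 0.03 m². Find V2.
Formula: V_2 = \frac{A_1 V_1}{A_2}
V2 = 0.05·8.77/0.03 = 14.62 m/s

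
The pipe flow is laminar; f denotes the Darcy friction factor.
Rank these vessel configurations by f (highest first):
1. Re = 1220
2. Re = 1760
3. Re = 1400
Case 1: f = 0.05246
Case 2: f = 0.03636
Case 3: f = 0.04571
Ranking (highest first): 1, 3, 2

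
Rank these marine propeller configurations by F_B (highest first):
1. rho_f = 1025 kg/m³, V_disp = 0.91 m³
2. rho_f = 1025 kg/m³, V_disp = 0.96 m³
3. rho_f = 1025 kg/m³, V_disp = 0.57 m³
Case 1: F_B = 9150 N
Case 2: F_B = 9653 N
Case 3: F_B = 5731 N
Ranking (highest first): 2, 1, 3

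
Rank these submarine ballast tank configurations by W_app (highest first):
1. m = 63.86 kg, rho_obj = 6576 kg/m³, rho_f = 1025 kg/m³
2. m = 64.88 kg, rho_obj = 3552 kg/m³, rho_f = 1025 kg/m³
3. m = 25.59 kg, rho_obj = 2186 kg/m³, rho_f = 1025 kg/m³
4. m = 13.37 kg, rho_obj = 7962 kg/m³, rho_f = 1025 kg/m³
Case 1: W_app = 528.8 N
Case 2: W_app = 452.8 N
Case 3: W_app = 133.3 N
Case 4: W_app = 114.3 N
Ranking (highest first): 1, 2, 3, 4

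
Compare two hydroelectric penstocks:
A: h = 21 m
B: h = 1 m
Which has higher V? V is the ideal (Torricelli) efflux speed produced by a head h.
V(A) = 20.3 m/s, V(B) = 4.429 m/s. Answer: A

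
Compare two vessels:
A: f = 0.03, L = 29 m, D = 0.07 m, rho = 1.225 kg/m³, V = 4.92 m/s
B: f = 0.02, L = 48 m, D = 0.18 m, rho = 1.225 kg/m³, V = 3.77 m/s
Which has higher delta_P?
delta_P(A) = 0.1843 kPa, delta_P(B) = 0.04643 kPa. Answer: A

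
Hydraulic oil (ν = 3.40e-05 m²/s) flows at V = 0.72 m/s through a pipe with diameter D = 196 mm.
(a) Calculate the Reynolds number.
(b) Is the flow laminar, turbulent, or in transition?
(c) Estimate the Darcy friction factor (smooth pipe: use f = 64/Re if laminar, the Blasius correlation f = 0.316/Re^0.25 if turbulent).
(a) Re = V·D/ν = 0.72·0.196/3.40e-05 = 4150.6
(b) Flow regime: turbulent (Re > 4000)
(c) Friction factor: f = 0.316/Re^0.25 = 0.316/4150.6^0.25 = 0.03937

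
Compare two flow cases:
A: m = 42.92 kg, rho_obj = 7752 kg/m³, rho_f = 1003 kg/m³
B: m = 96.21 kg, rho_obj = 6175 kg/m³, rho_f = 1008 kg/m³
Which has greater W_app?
W_app(A) = 366.6 N, W_app(B) = 789.8 N. Answer: B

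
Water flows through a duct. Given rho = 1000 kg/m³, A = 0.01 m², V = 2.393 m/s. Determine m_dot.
Formula: \dot{m} = \rho A V
m_dot = 1000·0.01·2.393 = 23.93 kg/s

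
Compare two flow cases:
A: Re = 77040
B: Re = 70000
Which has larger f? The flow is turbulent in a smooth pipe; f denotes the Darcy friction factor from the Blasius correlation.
f(A) = 0.01897, f(B) = 0.01943. Answer: B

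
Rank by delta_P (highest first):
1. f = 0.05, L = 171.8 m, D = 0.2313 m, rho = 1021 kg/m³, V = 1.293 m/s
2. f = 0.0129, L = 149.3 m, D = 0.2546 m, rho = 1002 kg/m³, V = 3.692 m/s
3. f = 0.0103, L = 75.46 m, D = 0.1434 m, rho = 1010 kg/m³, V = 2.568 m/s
Case 1: delta_P = 31.7 kPa
Case 2: delta_P = 51.66 kPa
Case 3: delta_P = 18.05 kPa
Ranking (highest first): 2, 1, 3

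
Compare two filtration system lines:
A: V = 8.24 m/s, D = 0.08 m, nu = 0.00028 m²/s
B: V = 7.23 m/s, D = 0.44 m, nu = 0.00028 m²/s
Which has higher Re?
Re(A) = 2354, Re(B) = 11361. Answer: B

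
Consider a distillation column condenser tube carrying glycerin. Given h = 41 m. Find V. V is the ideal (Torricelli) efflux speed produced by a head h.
Formula: V = \sqrt{2 g h}
V = √(2·9.81·41) = 28.36 m/s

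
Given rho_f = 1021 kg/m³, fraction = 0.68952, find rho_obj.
Formula: f_{sub} = \frac{\rho_{obj}}{\rho_f}
Substituting knowns: 0.68952 = rho_obj/1021
Solving for rho_obj: rho_obj = 0.68952·1021 = 704 kg/m³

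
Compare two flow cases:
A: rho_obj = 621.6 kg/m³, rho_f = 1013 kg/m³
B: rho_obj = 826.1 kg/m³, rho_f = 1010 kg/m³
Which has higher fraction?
fraction(A) = 0.6136, fraction(B) = 0.8179. Answer: B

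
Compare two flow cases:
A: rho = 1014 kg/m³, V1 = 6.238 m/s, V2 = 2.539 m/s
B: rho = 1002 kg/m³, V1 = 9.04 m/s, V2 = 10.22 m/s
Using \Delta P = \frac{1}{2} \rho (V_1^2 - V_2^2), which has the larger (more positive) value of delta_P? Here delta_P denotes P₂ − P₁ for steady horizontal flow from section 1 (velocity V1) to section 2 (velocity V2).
delta_P(A) = 16.46 kPa, delta_P(B) = -11.39 kPa. Answer: A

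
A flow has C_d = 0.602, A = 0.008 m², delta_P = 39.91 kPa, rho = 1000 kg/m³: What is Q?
Formula: Q = C_d A \sqrt{\frac{2 \Delta P}{\rho}}
Q = 0.602·0.008·√(2·(39.91·1000)/1000)·1000 = 43.03 L/s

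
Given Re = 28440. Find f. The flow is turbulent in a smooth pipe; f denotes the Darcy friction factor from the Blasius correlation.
Formula: f = \frac{0.316}{Re^{0.25}}
f = 0.316/28440^0.25 = 0.02433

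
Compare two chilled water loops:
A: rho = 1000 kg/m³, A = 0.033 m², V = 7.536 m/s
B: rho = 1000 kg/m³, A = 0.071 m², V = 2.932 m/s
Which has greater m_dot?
m_dot(A) = 248.7 kg/s, m_dot(B) = 208.2 kg/s. Answer: A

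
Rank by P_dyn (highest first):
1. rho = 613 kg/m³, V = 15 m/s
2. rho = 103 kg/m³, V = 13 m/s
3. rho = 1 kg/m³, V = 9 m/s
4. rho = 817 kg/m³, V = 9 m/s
Case 1: P_dyn = 68.96 kPa
Case 2: P_dyn = 8.704 kPa
Case 3: P_dyn = 0.0405 kPa
Case 4: P_dyn = 33.09 kPa
Ranking (highest first): 1, 4, 2, 3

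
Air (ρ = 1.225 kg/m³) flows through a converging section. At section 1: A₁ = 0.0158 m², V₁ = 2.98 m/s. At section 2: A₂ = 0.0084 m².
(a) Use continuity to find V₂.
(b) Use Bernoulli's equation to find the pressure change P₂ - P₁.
(a) Continuity: A₁V₁=A₂V₂ -> V₂=A₁V₁/A₂=0.0158*2.98/0.0084=5.61 m/s
(b) Bernoulli: P₂-P₁=0.5*rho*(V₁^2-V₂^2)/1000=0.5*1.225*(2.98^2-5.61^2)/1000=-0.01384 kPa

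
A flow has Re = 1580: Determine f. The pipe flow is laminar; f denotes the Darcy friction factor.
Formula: f = \frac{64}{Re}
f = 64/1580 = 0.04051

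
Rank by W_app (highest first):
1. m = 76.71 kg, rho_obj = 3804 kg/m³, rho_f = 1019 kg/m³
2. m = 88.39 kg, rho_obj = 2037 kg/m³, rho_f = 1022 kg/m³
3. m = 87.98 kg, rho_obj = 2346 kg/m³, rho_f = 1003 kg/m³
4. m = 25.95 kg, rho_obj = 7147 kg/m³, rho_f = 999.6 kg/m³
Case 1: W_app = 550.9 N
Case 2: W_app = 432.1 N
Case 3: W_app = 494.1 N
Case 4: W_app = 219 N
Ranking (highest first): 1, 3, 2, 4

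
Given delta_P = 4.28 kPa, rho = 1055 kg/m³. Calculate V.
Formula: V = \sqrt{\frac{2 \Delta P}{\rho}}
V = √(2·(4.28·1000)/1055) = 2.848 m/s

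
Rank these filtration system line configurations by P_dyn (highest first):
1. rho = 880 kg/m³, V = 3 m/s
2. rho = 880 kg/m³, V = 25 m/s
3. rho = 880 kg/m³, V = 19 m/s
Case 1: P_dyn = 3.96 kPa
Case 2: P_dyn = 275 kPa
Case 3: P_dyn = 158.8 kPa
Ranking (highest first): 2, 3, 1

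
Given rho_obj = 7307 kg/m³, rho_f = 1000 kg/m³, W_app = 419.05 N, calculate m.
Formula: W_{app} = mg\left(1 - \frac{\rho_f}{\rho_{obj}}\right)
Substituting knowns: 419.05 = m·9.81·(1 − 1000/7307)
Solving for m: m = 419.05/(9.81·(1 − 1000/7307)) = 49.49 kg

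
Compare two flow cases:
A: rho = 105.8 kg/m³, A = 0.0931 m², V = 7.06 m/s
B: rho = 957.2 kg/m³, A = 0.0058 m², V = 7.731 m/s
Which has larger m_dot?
m_dot(A) = 69.54 kg/s, m_dot(B) = 42.92 kg/s. Answer: A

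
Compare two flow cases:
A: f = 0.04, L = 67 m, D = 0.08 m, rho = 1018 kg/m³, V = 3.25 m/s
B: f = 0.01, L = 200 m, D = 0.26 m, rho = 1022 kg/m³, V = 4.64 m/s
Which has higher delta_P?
delta_P(A) = 180.1 kPa, delta_P(B) = 84.63 kPa. Answer: A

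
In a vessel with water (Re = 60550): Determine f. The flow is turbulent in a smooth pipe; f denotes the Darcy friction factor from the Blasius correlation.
Formula: f = \frac{0.316}{Re^{0.25}}
f = 0.316/60550^0.25 = 0.02014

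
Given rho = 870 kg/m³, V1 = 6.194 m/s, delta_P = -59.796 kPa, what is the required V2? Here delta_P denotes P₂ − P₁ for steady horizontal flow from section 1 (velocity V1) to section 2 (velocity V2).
Formula: \Delta P = \frac{1}{2} \rho (V_1^2 - V_2^2)
Substituting knowns: -59.796 = 0.5·870·(6.194² − V2²)/1000
Solving for V2: V2 = √(6.194² − 2·(-59.796·1000)/870) = 13.26 m/s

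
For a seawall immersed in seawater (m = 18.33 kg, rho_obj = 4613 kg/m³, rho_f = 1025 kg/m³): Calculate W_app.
Formula: W_{app} = mg\left(1 - \frac{\rho_f}{\rho_{obj}}\right)
W_app = 18.33·9.81·(1 − 1025/4613) = 139.9 N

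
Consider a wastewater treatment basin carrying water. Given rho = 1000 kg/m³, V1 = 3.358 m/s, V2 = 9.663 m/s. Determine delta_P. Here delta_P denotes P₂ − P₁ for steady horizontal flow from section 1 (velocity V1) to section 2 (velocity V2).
Formula: \Delta P = \frac{1}{2} \rho (V_1^2 - V_2^2)
delta_P = 0.5·1000·(3.358² − 9.663²)/1000 = -41.05 kPa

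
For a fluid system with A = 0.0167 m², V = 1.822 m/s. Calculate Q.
Formula: Q = A V
Q = 0.0167·1.822·1000 = 30.43 L/s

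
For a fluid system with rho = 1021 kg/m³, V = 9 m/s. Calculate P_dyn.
Formula: P_{dyn} = \frac{1}{2} \rho V^2
P_dyn = 0.5·1021·9²/1000 = 41.35 kPa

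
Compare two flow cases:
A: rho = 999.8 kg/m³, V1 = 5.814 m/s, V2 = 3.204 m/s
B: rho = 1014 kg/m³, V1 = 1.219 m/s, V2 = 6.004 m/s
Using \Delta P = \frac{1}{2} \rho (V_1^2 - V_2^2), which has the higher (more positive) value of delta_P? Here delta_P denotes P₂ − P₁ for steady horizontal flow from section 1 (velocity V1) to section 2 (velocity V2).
delta_P(A) = 11.77 kPa, delta_P(B) = -17.52 kPa. Answer: A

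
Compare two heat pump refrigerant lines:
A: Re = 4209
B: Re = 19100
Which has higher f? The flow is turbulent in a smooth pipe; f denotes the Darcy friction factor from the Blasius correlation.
f(A) = 0.03923, f(B) = 0.02688. Answer: A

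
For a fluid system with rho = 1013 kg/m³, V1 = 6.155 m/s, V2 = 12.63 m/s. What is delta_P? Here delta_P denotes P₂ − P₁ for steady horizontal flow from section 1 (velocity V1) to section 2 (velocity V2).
Formula: \Delta P = \frac{1}{2} \rho (V_1^2 - V_2^2)
delta_P = 0.5·1013·(6.155² − 12.63²)/1000 = -61.61 kPa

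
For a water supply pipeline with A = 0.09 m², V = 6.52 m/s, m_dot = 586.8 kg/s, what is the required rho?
Formula: \dot{m} = \rho A V
Substituting knowns: 586.8 = rho·0.09·6.52
Solving for rho: rho = 586.8/(0.09·6.52) = 1000 kg/m³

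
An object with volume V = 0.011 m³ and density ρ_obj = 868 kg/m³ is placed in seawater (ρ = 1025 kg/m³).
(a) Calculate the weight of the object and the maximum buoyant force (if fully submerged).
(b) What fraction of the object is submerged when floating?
(a) W=rho_obj*g*V=868*9.81*0.011=93.7 N; F_B(max)=rho*g*V=1025*9.81*0.011=110.6 N
(b) Floating fraction=rho_obj/rho=868/1025=0.847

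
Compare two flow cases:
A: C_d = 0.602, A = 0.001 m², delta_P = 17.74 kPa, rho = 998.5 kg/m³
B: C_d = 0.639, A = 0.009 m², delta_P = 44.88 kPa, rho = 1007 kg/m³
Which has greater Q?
Q(A) = 3.589 L/s, Q(B) = 54.3 L/s. Answer: B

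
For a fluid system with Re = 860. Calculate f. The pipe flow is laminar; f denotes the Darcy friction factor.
Formula: f = \frac{64}{Re}
f = 64/860 = 0.07442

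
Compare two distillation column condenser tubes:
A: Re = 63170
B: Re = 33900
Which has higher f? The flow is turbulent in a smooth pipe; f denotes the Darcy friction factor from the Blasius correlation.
f(A) = 0.01993, f(B) = 0.02329. Answer: B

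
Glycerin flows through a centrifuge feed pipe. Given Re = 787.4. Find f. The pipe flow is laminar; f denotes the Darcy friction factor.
Formula: f = \frac{64}{Re}
f = 64/787.4 = 0.08128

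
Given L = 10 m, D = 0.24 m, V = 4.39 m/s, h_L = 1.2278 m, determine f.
Formula: h_L = f \frac{L}{D} \frac{V^2}{2g}
Substituting knowns: 1.2278 = f·(10/0.24)·4.39²/(2·9.81)
Solving for f: f = 1.2278·2·9.81/((10/0.24)·4.39²) = 0.03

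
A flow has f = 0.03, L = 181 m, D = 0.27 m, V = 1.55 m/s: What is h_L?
Formula: h_L = f \frac{L}{D} \frac{V^2}{2g}
h_L = 0.03·(181/0.27)·1.55²/(2·9.81) = 2.463 m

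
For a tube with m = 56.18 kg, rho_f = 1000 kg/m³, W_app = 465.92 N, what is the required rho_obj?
Formula: W_{app} = mg\left(1 - \frac{\rho_f}{\rho_{obj}}\right)
Substituting knowns: 465.92 = 56.18·9.81·(1 − 1000/rho_obj)
Solving for rho_obj: rho_obj = 1000/(1 − 465.92/(56.18·9.81)) = 6468 kg/m³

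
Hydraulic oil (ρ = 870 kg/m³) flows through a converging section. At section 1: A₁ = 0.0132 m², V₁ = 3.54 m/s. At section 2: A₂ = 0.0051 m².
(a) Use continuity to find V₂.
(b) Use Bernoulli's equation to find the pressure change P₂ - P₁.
(a) Continuity: A₁V₁=A₂V₂ -> V₂=A₁V₁/A₂=0.0132*3.54/0.0051=9.16 m/s
(b) Bernoulli: P₂-P₁=0.5*rho*(V₁^2-V₂^2)/1000=0.5*870*(3.54^2-9.16^2)/1000=-31.05 kPa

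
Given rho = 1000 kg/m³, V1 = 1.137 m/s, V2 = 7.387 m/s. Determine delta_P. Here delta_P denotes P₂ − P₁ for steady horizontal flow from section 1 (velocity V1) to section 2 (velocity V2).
Formula: \Delta P = \frac{1}{2} \rho (V_1^2 - V_2^2)
delta_P = 0.5·1000·(1.137² − 7.387²)/1000 = -26.64 kPa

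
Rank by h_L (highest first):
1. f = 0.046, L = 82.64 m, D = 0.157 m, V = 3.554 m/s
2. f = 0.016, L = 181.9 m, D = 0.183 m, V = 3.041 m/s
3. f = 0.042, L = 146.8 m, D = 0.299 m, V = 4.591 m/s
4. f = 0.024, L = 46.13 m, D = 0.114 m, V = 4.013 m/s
Case 1: h_L = 15.59 m
Case 2: h_L = 7.496 m
Case 3: h_L = 22.15 m
Case 4: h_L = 7.971 m
Ranking (highest first): 3, 1, 4, 2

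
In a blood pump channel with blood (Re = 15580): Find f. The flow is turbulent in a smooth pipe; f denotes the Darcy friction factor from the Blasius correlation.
Formula: f = \frac{0.316}{Re^{0.25}}
f = 0.316/15580^0.25 = 0.02828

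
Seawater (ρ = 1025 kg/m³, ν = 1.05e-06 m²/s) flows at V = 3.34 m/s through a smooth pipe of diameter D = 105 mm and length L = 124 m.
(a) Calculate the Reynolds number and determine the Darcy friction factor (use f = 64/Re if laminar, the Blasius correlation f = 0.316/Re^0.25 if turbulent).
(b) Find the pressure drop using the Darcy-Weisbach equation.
(a) Re = V·D/ν = 3.34·0.105/1.05e-06 = 334000 → turbulent (Re > 4000); f = 0.316/Re^0.25 = 0.316/334000^0.25 = 0.013145 (Blasius is strictly valid for Re ≲ 1e5; used here as the smooth-pipe estimate the problem specifies)
(b) Darcy-Weisbach: ΔP = f·(L/D)·½ρV²/1000 = 0.013145·(124/0.105)·½·1025·3.34²/1000 = 88.75 kPa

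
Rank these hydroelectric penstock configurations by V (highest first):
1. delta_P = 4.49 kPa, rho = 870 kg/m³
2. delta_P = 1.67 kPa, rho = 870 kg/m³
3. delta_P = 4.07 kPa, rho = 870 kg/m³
Case 1: V = 3.213 m/s
Case 2: V = 1.959 m/s
Case 3: V = 3.059 m/s
Ranking (highest first): 1, 3, 2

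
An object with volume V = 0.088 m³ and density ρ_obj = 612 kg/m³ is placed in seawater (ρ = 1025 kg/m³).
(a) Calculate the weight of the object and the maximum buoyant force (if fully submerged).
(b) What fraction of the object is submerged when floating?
(a) W=rho_obj*g*V=612*9.81*0.088=528.3 N; F_B(max)=rho*g*V=1025*9.81*0.088=884.9 N
(b) Floating fraction=rho_obj/rho=612/1025=0.597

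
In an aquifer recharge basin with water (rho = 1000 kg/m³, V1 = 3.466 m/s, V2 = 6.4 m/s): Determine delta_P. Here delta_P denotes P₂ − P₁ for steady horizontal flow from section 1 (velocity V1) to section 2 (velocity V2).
Formula: \Delta P = \frac{1}{2} \rho (V_1^2 - V_2^2)
delta_P = 0.5·1000·(3.466² − 6.4²)/1000 = -14.47 kPa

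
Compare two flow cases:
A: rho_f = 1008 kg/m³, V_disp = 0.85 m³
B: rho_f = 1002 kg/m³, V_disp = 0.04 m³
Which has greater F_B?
F_B(A) = 8405 N, F_B(B) = 393.2 N. Answer: A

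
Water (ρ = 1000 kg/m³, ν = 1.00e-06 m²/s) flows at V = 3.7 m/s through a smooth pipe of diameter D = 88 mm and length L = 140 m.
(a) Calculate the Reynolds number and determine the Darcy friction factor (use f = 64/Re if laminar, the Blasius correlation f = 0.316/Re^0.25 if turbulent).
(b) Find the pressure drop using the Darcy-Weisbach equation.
(a) Re = V·D/ν = 3.7·0.088/1.00e-06 = 325600 → turbulent (Re > 4000); f = 0.316/Re^0.25 = 0.316/325600^0.25 = 0.013229 (Blasius is strictly valid for Re ≲ 1e5; used here as the smooth-pipe estimate the problem specifies)
(b) Darcy-Weisbach: ΔP = f·(L/D)·½ρV²/1000 = 0.013229·(140/0.088)·½·1000·3.7²/1000 = 144.1 kPa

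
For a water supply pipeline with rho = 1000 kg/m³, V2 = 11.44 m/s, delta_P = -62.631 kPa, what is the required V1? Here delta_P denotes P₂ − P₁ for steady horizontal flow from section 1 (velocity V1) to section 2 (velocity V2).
Formula: \Delta P = \frac{1}{2} \rho (V_1^2 - V_2^2)
Substituting knowns: -62.631 = 0.5·1000·(V1² − 11.44²)/1000
Solving for V1: V1 = √(11.44² + 2·(-62.631·1000)/1000) = 2.369 m/s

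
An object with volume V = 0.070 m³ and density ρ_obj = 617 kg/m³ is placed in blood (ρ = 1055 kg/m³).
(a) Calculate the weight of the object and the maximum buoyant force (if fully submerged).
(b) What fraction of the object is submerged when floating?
(a) W=rho_obj*g*V=617*9.81*0.070=423.7 N; F_B(max)=rho*g*V=1055*9.81*0.070=724.5 N
(b) Floating fraction=rho_obj/rho=617/1055=0.585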